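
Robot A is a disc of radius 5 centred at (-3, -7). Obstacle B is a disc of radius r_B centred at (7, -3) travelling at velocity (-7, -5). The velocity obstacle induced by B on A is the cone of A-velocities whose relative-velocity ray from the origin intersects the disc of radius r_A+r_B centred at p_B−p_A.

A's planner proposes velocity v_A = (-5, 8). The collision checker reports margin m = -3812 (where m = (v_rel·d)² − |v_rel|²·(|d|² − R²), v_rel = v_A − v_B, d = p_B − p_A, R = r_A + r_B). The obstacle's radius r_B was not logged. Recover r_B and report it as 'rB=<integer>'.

m = -3812
d = (10, 4);  v_rel = (2, 13),  |v_rel|² = 173
v_rel×d = (2)·(4) − (13)·(10) = -122
since m = R²·173 − (-122)²:  R² = (14884 + -3812) / 173 = 64
R = √64 = 8  ⇒  r_B = 8 − 5 = 3

rB=3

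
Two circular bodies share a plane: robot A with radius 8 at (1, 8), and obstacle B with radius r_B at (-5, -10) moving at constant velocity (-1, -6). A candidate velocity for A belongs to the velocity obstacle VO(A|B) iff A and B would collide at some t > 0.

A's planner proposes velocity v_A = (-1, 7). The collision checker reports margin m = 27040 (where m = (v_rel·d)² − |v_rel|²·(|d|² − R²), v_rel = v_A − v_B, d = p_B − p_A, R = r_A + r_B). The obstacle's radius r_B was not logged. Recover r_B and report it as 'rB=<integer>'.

m = 27040
d = (-6, -18);  v_rel = (0, 13),  |v_rel|² = 169
v_rel×d = (0)·(-18) − (13)·(-6) = 78
since m = R²·169 − 78²:  R² = (6084 + 27040) / 169 = 196
R = √196 = 14  ⇒  r_B = 14 − 8 = 6

rB=6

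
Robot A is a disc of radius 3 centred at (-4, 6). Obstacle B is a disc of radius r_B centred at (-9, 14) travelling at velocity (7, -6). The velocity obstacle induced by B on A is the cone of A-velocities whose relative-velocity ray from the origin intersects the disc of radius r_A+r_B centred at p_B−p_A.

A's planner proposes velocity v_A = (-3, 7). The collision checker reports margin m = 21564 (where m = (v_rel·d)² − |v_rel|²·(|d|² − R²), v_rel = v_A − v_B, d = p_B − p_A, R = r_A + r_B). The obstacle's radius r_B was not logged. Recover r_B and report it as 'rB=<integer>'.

m = 21564
d = (-5, 8);  v_rel = (-10, 13),  |v_rel|² = 269
v_rel×d = (-10)·(8) − (13)·(-5) = -15
since m = R²·269 − (-15)²:  R² = (225 + 21564) / 269 = 81
R = √81 = 9  ⇒  r_B = 9 − 3 = 6

rB=6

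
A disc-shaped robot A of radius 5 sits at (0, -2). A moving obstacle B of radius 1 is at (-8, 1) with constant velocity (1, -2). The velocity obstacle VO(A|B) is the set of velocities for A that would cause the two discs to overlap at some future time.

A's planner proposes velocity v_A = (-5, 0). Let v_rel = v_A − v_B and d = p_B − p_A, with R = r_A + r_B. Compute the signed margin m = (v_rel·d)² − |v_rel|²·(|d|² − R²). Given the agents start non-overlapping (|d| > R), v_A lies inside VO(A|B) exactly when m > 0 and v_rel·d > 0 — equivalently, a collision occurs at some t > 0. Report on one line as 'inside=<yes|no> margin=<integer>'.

d = (-8, 3),  |d|² = 73;  R = 5+1 = 6,  c = 73−6² = 37
v_rel = (-6, 2),  |v_rel|² = 40;  v_rel·d = (-6)·(-8) + (2)·(3) = 54
40·t² − 108·t + 37 = 0  ⇒  m = 54² − 40·37 = 1436
m = 1436 > 0,  v_rel·d = 54 > 0  ⇒  inside

inside=yes margin=1436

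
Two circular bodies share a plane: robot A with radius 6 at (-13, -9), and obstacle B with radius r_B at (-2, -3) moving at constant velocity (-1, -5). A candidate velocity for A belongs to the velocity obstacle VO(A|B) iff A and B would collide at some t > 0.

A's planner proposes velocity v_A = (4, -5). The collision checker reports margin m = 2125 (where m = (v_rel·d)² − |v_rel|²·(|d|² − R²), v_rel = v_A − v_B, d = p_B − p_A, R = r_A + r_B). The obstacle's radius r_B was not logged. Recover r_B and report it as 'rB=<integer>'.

m = 2125
d = (11, 6);  v_rel = (5, 0),  |v_rel|² = 25
v_rel×d = (5)·(6) − (0)·(11) = 30
since m = R²·25 − 30²:  R² = (900 + 2125) / 25 = 121
R = √121 = 11  ⇒  r_B = 11 − 6 = 5

rB=5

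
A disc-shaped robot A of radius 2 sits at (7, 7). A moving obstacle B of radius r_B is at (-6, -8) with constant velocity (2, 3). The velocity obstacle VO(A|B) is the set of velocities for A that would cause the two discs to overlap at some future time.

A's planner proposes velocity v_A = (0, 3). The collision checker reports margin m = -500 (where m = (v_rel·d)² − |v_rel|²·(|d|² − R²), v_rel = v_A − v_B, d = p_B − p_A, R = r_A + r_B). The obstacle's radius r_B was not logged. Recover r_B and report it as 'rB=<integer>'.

m = -500
d = (-13, -15);  v_rel = (-2, 0),  |v_rel|² = 4
v_rel×d = (-2)·(-15) − (0)·(-13) = 30
since m = R²·4 − 30²:  R² = (900 + -500) / 4 = 100
R = √100 = 10  ⇒  r_B = 10 − 2 = 8

rB=8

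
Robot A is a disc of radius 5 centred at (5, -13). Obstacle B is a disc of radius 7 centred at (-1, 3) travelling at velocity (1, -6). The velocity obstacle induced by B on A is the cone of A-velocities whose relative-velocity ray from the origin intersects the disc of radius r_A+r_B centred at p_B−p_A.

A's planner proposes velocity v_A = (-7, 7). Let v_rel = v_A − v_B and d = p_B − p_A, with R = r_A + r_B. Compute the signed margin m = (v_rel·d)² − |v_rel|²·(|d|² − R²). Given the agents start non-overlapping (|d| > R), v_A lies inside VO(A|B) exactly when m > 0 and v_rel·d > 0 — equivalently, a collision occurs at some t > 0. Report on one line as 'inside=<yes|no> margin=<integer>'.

d = (-6, 16),  |d|² = 292;  R = 5+7 = 12,  c = 292−12² = 148
v_rel = (-8, 13),  |v_rel|² = 233;  v_rel·d = (-8)·(-6) + (13)·(16) = 256
233·t² − 512·t + 148 = 0  ⇒  m = 256² − 233·148 = 31052
m = 31052 > 0,  v_rel·d = 256 > 0  ⇒  inside

inside=yes margin=31052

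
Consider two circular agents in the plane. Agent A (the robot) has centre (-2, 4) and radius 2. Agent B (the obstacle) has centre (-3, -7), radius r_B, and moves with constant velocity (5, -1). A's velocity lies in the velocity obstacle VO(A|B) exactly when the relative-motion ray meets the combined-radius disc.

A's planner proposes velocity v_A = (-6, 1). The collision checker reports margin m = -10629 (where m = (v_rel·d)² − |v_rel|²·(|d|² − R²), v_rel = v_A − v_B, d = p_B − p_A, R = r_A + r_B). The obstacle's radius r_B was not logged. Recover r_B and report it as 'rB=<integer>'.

m = -10629
d = (-1, -11);  v_rel = (-11, 2),  |v_rel|² = 125
v_rel×d = (-11)·(-11) − (2)·(-1) = 123
since m = R²·125 − 123²:  R² = (15129 + -10629) / 125 = 36
R = √36 = 6  ⇒  r_B = 6 − 2 = 4

rB=4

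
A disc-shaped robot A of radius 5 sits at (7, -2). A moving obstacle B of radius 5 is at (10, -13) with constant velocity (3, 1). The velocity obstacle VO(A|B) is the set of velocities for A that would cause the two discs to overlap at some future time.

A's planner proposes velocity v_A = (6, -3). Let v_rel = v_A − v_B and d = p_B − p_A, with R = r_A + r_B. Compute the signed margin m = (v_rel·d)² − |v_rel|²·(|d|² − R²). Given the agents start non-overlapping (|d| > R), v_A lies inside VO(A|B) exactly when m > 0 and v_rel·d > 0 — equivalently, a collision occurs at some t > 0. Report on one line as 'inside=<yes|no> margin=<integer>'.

d = (3, -11),  |d|² = 130;  R = 5+5 = 10,  c = 130−10² = 30
v_rel = (3, -4),  |v_rel|² = 25;  v_rel·d = (3)·(3) + (-4)·(-11) = 53
25·t² − 106·t + 30 = 0  ⇒  m = 53² − 25·30 = 2059
m = 2059 > 0,  v_rel·d = 53 > 0  ⇒  inside

inside=yes margin=2059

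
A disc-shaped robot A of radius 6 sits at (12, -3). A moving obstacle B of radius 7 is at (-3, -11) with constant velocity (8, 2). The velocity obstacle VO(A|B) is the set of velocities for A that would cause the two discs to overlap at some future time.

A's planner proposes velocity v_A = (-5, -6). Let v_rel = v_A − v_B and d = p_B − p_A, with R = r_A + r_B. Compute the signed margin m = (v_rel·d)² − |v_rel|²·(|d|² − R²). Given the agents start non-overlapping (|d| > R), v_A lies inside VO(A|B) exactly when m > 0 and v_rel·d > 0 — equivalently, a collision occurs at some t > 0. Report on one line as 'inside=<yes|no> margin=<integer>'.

d = (-15, -8),  |d|² = 289;  R = 6+7 = 13,  c = 289−13² = 120
v_rel = (-13, -8),  |v_rel|² = 233;  v_rel·d = (-13)·(-15) + (-8)·(-8) = 259
233·t² − 518·t + 120 = 0  ⇒  m = 259² − 233·120 = 39121
m = 39121 > 0,  v_rel·d = 259 > 0  ⇒  inside

inside=yes margin=39121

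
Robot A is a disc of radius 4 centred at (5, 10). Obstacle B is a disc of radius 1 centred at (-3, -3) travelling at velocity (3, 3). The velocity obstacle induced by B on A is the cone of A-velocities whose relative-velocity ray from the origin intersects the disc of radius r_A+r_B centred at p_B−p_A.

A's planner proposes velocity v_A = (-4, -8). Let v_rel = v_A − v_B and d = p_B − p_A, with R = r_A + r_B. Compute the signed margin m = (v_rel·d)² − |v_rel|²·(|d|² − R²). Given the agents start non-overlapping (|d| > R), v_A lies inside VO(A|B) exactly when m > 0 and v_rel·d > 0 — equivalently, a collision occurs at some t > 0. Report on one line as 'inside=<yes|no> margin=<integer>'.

d = (-8, -13),  |d|² = 233;  R = 4+1 = 5,  c = 233−5² = 208
v_rel = (-7, -11),  |v_rel|² = 170;  v_rel·d = (-7)·(-8) + (-11)·(-13) = 199
170·t² − 398·t + 208 = 0  ⇒  m = 199² − 170·208 = 4241
m = 4241 > 0,  v_rel·d = 199 > 0  ⇒  inside

inside=yes margin=4241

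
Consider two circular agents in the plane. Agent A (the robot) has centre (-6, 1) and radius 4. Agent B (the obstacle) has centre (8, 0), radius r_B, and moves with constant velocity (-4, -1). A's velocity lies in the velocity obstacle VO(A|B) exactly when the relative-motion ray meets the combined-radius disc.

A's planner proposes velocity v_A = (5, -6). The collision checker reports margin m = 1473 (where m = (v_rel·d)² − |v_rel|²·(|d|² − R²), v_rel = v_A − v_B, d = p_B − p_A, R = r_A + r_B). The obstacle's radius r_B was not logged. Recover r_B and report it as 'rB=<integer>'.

m = 1473
d = (14, -1);  v_rel = (9, -5),  |v_rel|² = 106
v_rel×d = (9)·(-1) − (-5)·(14) = 61
since m = R²·106 − 61²:  R² = (3721 + 1473) / 106 = 49
R = √49 = 7  ⇒  r_B = 7 − 4 = 3

rB=3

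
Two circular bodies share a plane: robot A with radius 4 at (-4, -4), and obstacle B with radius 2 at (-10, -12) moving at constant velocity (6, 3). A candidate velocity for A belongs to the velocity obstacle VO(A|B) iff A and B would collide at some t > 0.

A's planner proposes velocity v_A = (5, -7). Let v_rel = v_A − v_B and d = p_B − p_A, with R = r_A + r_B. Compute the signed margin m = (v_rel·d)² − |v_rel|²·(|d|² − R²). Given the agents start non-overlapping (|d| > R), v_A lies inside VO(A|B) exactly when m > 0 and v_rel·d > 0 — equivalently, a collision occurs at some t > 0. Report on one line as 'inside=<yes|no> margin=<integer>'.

d = (-6, -8),  |d|² = 100;  R = 4+2 = 6,  c = 100−6² = 64
v_rel = (-1, -10),  |v_rel|² = 101;  v_rel·d = (-1)·(-6) + (-10)·(-8) = 86
101·t² − 172·t + 64 = 0  ⇒  m = 86² − 101·64 = 932
m = 932 > 0,  v_rel·d = 86 > 0  ⇒  inside

inside=yes margin=932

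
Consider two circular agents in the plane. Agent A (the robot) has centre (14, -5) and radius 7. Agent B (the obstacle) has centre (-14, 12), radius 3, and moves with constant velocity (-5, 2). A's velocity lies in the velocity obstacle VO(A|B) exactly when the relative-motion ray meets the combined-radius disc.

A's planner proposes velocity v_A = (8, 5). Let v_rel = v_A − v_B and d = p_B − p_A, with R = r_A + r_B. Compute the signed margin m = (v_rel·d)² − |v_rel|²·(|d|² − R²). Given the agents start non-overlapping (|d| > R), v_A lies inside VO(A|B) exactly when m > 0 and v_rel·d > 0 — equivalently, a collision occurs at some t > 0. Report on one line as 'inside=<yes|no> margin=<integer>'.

d = (-28, 17),  |d|² = 1073;  R = 7+3 = 10,  c = 1073−10² = 973
v_rel = (13, 3),  |v_rel|² = 178;  v_rel·d = (13)·(-28) + (3)·(17) = -313
178·t² + 626·t + 973 = 0  ⇒  m = (-313)² − 178·973 = -75225
m = -75225 < 0,  v_rel·d = -313 < 0  ⇒  outside

inside=no margin=-75225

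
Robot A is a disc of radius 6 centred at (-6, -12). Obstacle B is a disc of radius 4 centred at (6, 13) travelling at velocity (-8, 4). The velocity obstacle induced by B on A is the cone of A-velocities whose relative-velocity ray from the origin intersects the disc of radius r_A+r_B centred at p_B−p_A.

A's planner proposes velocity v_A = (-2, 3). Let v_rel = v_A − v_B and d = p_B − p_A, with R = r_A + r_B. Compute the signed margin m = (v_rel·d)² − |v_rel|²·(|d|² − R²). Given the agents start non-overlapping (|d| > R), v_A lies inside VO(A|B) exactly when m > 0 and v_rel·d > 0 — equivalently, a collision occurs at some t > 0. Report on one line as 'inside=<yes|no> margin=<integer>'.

d = (12, 25),  |d|² = 769;  R = 6+4 = 10,  c = 769−10² = 669
v_rel = (6, -1),  |v_rel|² = 37;  v_rel·d = (6)·(12) + (-1)·(25) = 47
37·t² − 94·t + 669 = 0  ⇒  m = 47² − 37·669 = -22544
m = -22544 < 0,  v_rel·d = 47 > 0  ⇒  outside

inside=no margin=-22544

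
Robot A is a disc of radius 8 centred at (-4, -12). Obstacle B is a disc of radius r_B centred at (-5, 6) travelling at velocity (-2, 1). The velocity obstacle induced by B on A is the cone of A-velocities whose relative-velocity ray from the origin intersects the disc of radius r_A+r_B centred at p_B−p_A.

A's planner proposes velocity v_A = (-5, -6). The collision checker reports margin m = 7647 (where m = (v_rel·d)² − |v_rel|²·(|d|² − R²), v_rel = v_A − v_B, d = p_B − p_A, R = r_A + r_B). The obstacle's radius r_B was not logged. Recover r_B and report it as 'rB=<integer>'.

m = 7647
d = (-1, 18);  v_rel = (-3, -7),  |v_rel|² = 58
v_rel×d = (-3)·(18) − (-7)·(-1) = -61
since m = R²·58 − (-61)²:  R² = (3721 + 7647) / 58 = 196
R = √196 = 14  ⇒  r_B = 14 − 8 = 6

rB=6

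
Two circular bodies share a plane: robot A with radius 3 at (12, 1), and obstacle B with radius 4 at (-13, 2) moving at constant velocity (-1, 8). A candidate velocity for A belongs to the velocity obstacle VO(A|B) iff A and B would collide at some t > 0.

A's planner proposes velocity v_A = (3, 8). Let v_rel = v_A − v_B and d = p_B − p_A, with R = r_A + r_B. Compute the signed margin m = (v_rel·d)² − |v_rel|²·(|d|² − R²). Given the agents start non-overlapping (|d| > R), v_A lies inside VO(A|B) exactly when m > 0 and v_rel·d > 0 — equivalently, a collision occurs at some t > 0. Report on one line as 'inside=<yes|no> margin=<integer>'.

d = (-25, 1),  |d|² = 626;  R = 3+4 = 7,  c = 626−7² = 577
v_rel = (4, 0),  |v_rel|² = 16;  v_rel·d = (4)·(-25) + (0)·(1) = -100
16·t² + 200·t + 577 = 0  ⇒  m = (-100)² − 16·577 = 768
m = 768 > 0,  v_rel·d = -100 < 0  ⇒  outside

inside=no margin=768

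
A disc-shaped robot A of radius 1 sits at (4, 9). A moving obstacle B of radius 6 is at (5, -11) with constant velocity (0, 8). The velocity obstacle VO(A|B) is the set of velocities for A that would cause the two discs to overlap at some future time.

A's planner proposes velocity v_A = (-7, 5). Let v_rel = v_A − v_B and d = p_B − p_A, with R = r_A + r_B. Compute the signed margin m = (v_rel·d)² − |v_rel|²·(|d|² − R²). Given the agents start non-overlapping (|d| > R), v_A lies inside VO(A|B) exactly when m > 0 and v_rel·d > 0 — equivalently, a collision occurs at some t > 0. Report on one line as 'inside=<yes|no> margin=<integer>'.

d = (1, -20),  |d|² = 401;  R = 1+6 = 7,  c = 401−7² = 352
v_rel = (-7, -3),  |v_rel|² = 58;  v_rel·d = (-7)·(1) + (-3)·(-20) = 53
58·t² − 106·t + 352 = 0  ⇒  m = 53² − 58·352 = -17607
m = -17607 < 0,  v_rel·d = 53 > 0  ⇒  outside

inside=no margin=-17607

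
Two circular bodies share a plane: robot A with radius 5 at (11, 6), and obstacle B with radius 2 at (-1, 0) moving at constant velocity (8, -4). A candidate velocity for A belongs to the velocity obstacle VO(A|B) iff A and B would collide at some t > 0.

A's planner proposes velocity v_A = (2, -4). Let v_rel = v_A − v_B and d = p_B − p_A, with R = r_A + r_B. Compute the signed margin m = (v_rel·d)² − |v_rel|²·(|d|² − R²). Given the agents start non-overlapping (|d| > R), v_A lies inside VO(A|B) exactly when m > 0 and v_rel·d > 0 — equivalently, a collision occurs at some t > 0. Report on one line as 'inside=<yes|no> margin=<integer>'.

d = (-12, -6),  |d|² = 180;  R = 5+2 = 7,  c = 180−7² = 131
v_rel = (-6, 0),  |v_rel|² = 36;  v_rel·d = (-6)·(-12) + (0)·(-6) = 72
36·t² − 144·t + 131 = 0  ⇒  m = 72² − 36·131 = 468
m = 468 > 0,  v_rel·d = 72 > 0  ⇒  inside

inside=yes margin=468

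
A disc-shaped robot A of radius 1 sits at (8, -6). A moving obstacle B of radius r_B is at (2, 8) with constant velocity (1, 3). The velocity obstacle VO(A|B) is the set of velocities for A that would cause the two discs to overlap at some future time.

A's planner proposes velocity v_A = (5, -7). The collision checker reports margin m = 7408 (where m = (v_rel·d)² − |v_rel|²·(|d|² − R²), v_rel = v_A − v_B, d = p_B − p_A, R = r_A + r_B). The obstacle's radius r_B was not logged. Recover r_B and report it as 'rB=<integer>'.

m = 7408
d = (-6, 14);  v_rel = (4, -10),  |v_rel|² = 116
v_rel×d = (4)·(14) − (-10)·(-6) = -4
since m = R²·116 − (-4)²:  R² = (16 + 7408) / 116 = 64
R = √64 = 8  ⇒  r_B = 8 − 1 = 7

rB=7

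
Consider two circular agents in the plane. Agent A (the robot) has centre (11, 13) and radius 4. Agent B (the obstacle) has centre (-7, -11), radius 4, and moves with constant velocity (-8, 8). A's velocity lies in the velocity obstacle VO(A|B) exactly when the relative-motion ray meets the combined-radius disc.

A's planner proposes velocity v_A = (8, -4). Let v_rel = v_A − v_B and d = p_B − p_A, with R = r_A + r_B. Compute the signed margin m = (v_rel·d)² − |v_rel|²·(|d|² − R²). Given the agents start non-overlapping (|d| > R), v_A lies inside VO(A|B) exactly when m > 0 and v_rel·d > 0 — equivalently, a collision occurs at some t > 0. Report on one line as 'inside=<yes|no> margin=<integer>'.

d = (-18, -24),  |d|² = 900;  R = 4+4 = 8,  c = 900−8² = 836
v_rel = (16, -12),  |v_rel|² = 400;  v_rel·d = (16)·(-18) + (-12)·(-24) = 0
400·t² − 0·t + 836 = 0  ⇒  m = 0² − 400·836 = -334400
m = -334400 < 0,  v_rel·d = 0 = 0  ⇒  outside

inside=no margin=-334400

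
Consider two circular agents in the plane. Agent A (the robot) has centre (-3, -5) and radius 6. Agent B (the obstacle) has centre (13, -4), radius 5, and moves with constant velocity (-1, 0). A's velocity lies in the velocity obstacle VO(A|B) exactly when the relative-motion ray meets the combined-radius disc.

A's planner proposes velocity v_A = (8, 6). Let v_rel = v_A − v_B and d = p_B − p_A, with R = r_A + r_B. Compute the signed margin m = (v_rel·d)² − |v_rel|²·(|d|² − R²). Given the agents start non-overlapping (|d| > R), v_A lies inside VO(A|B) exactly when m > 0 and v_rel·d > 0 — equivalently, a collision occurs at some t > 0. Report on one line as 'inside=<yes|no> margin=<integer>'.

d = (16, 1),  |d|² = 257;  R = 6+5 = 11,  c = 257−11² = 136
v_rel = (9, 6),  |v_rel|² = 117;  v_rel·d = (9)·(16) + (6)·(1) = 150
117·t² − 300·t + 136 = 0  ⇒  m = 150² − 117·136 = 6588
m = 6588 > 0,  v_rel·d = 150 > 0  ⇒  inside

inside=yes margin=6588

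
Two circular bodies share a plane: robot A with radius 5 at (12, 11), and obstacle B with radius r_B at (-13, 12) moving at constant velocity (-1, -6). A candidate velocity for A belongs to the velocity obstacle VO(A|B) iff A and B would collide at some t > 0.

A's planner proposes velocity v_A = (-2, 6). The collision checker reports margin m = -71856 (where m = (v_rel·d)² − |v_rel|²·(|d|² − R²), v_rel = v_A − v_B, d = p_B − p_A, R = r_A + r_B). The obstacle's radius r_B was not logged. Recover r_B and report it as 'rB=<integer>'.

m = -71856
d = (-25, 1);  v_rel = (-1, 12),  |v_rel|² = 145
v_rel×d = (-1)·(1) − (12)·(-25) = 299
since m = R²·145 − 299²:  R² = (89401 + -71856) / 145 = 121
R = √121 = 11  ⇒  r_B = 11 − 5 = 6

rB=6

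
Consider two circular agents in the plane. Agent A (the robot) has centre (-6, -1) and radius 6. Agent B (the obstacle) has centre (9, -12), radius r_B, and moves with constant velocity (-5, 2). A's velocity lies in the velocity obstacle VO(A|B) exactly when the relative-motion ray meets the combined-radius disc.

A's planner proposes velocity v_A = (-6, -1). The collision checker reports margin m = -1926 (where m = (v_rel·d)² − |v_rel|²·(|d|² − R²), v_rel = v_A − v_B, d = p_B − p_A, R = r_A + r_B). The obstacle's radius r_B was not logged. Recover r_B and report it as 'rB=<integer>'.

m = -1926
d = (15, -11);  v_rel = (-1, -3),  |v_rel|² = 10
v_rel×d = (-1)·(-11) − (-3)·(15) = 56
since m = R²·10 − 56²:  R² = (3136 + -1926) / 10 = 121
R = √121 = 11  ⇒  r_B = 11 − 6 = 5

rB=5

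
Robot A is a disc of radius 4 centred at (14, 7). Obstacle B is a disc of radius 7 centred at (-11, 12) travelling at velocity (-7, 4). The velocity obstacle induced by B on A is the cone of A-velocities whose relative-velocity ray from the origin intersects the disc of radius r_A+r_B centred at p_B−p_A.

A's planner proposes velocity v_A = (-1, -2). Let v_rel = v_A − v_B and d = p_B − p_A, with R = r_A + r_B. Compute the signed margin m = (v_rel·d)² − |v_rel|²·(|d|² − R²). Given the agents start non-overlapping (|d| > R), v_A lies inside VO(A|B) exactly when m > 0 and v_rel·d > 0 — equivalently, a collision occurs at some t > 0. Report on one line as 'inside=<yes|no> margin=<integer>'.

d = (-25, 5),  |d|² = 650;  R = 4+7 = 11,  c = 650−11² = 529
v_rel = (6, -6),  |v_rel|² = 72;  v_rel·d = (6)·(-25) + (-6)·(5) = -180
72·t² + 360·t + 529 = 0  ⇒  m = (-180)² − 72·529 = -5688
m = -5688 < 0,  v_rel·d = -180 < 0  ⇒  outside

inside=no margin=-5688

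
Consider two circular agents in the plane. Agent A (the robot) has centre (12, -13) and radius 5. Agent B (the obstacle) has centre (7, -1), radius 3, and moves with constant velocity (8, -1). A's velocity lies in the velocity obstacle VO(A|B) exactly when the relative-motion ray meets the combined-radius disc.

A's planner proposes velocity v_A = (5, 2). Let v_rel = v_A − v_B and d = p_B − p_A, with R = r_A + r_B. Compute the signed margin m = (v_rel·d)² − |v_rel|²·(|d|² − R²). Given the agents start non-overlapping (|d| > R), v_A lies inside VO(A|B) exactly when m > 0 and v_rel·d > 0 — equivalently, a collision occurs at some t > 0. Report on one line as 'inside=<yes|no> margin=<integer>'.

d = (-5, 12),  |d|² = 169;  R = 5+3 = 8,  c = 169−8² = 105
v_rel = (-3, 3),  |v_rel|² = 18;  v_rel·d = (-3)·(-5) + (3)·(12) = 51
18·t² − 102·t + 105 = 0  ⇒  m = 51² − 18·105 = 711
m = 711 > 0,  v_rel·d = 51 > 0  ⇒  inside

inside=yes margin=711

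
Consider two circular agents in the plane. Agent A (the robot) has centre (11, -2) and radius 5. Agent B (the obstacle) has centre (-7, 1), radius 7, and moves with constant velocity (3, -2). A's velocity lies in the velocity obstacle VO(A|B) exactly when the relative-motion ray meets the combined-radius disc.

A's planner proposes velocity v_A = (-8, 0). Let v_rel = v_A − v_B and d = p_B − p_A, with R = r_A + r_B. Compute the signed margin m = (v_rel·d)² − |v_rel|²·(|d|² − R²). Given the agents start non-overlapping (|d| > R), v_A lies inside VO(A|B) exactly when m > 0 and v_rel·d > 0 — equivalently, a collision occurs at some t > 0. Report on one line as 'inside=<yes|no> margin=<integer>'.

d = (-18, 3),  |d|² = 333;  R = 5+7 = 12,  c = 333−12² = 189
v_rel = (-11, 2),  |v_rel|² = 125;  v_rel·d = (-11)·(-18) + (2)·(3) = 204
125·t² − 408·t + 189 = 0  ⇒  m = 204² − 125·189 = 17991
m = 17991 > 0,  v_rel·d = 204 > 0  ⇒  inside

inside=yes margin=17991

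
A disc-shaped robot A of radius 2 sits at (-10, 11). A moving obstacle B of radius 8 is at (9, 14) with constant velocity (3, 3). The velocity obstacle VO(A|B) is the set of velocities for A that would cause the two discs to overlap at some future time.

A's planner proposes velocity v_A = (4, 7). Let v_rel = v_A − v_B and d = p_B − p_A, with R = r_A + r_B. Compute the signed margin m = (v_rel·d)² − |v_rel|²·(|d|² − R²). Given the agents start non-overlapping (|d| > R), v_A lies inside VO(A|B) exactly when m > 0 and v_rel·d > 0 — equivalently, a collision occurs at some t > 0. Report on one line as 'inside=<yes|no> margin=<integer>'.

d = (19, 3),  |d|² = 370;  R = 2+8 = 10,  c = 370−10² = 270
v_rel = (1, 4),  |v_rel|² = 17;  v_rel·d = (1)·(19) + (4)·(3) = 31
17·t² − 62·t + 270 = 0  ⇒  m = 31² − 17·270 = -3629
m = -3629 < 0,  v_rel·d = 31 > 0  ⇒  outside

inside=no margin=-3629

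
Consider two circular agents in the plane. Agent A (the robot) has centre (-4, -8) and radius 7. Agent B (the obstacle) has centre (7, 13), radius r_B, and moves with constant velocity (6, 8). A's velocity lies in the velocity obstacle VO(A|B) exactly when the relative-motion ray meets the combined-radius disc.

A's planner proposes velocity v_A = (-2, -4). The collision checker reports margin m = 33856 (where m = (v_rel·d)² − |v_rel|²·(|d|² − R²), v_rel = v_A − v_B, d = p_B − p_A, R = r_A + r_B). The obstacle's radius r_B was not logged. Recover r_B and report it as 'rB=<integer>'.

m = 33856
d = (11, 21);  v_rel = (-8, -12),  |v_rel|² = 208
v_rel×d = (-8)·(21) − (-12)·(11) = -36
since m = R²·208 − (-36)²:  R² = (1296 + 33856) / 208 = 169
R = √169 = 13  ⇒  r_B = 13 − 7 = 6

rB=6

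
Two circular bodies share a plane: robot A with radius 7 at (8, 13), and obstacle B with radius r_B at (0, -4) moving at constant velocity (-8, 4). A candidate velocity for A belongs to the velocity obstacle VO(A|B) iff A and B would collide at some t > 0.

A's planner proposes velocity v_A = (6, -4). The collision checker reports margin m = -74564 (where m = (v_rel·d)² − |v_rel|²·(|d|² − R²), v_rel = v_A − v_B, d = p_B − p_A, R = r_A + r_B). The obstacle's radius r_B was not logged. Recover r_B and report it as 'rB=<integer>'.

m = -74564
d = (-8, -17);  v_rel = (14, -8),  |v_rel|² = 260
v_rel×d = (14)·(-17) − (-8)·(-8) = -302
since m = R²·260 − (-302)²:  R² = (91204 + -74564) / 260 = 64
R = √64 = 8  ⇒  r_B = 8 − 7 = 1

rB=1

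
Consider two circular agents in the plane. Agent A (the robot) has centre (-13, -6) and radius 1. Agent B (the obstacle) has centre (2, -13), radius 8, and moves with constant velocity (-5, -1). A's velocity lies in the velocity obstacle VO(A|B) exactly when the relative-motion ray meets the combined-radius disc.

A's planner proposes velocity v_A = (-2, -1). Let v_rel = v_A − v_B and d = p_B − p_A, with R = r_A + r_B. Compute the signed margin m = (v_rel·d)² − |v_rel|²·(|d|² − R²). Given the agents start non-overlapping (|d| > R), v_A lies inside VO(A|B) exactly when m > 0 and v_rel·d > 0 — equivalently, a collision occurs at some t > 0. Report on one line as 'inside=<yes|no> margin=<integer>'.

d = (15, -7),  |d|² = 274;  R = 1+8 = 9,  c = 274−9² = 193
v_rel = (3, 0),  |v_rel|² = 9;  v_rel·d = (3)·(15) + (0)·(-7) = 45
9·t² − 90·t + 193 = 0  ⇒  m = 45² − 9·193 = 288
m = 288 > 0,  v_rel·d = 45 > 0  ⇒  inside

inside=yes margin=288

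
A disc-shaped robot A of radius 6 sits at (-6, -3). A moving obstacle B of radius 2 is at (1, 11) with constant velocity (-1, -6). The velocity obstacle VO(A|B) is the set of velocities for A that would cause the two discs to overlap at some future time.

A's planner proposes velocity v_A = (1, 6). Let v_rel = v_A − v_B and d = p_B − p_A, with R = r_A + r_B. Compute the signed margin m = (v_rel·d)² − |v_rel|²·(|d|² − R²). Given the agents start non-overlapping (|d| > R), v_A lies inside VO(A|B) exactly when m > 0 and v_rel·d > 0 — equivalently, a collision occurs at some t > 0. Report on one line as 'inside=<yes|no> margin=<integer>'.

d = (7, 14),  |d|² = 245;  R = 6+2 = 8,  c = 245−8² = 181
v_rel = (2, 12),  |v_rel|² = 148;  v_rel·d = (2)·(7) + (12)·(14) = 182
148·t² − 364·t + 181 = 0  ⇒  m = 182² − 148·181 = 6336
m = 6336 > 0,  v_rel·d = 182 > 0  ⇒  inside

inside=yes margin=6336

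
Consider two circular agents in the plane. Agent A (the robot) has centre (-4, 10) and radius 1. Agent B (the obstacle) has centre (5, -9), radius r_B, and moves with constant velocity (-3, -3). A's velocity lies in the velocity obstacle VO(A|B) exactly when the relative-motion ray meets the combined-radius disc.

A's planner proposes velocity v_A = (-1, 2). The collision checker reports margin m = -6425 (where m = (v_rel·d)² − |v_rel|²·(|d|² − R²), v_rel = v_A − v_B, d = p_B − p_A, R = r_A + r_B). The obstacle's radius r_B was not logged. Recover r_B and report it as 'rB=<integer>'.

m = -6425
d = (9, -19);  v_rel = (2, 5),  |v_rel|² = 29
v_rel×d = (2)·(-19) − (5)·(9) = -83
since m = R²·29 − (-83)²:  R² = (6889 + -6425) / 29 = 16
R = √16 = 4  ⇒  r_B = 4 − 1 = 3

rB=3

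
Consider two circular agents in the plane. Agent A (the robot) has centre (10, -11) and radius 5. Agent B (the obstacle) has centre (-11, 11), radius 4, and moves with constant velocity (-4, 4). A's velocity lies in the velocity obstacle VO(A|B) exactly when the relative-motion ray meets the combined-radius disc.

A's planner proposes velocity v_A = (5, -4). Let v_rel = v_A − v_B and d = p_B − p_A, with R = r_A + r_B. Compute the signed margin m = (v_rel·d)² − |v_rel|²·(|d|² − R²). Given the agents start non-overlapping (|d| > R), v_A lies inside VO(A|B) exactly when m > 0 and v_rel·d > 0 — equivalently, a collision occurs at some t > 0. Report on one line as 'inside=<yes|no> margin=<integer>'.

d = (-21, 22),  |d|² = 925;  R = 5+4 = 9,  c = 925−9² = 844
v_rel = (9, -8),  |v_rel|² = 145;  v_rel·d = (9)·(-21) + (-8)·(22) = -365
145·t² + 730·t + 844 = 0  ⇒  m = (-365)² − 145·844 = 10845
m = 10845 > 0,  v_rel·d = -365 < 0  ⇒  outside

inside=no margin=10845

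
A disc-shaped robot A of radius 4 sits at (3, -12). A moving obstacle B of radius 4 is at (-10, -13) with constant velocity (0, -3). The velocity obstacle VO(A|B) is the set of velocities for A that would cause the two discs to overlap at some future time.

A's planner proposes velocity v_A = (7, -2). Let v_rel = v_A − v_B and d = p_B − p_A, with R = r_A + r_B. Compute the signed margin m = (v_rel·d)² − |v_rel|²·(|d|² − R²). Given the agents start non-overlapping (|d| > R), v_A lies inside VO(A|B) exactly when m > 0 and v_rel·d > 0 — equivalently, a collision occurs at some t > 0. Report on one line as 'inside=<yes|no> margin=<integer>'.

d = (-13, -1),  |d|² = 170;  R = 4+4 = 8,  c = 170−8² = 106
v_rel = (7, 1),  |v_rel|² = 50;  v_rel·d = (7)·(-13) + (1)·(-1) = -92
50·t² + 184·t + 106 = 0  ⇒  m = (-92)² − 50·106 = 3164
m = 3164 > 0,  v_rel·d = -92 < 0  ⇒  outside

inside=no margin=3164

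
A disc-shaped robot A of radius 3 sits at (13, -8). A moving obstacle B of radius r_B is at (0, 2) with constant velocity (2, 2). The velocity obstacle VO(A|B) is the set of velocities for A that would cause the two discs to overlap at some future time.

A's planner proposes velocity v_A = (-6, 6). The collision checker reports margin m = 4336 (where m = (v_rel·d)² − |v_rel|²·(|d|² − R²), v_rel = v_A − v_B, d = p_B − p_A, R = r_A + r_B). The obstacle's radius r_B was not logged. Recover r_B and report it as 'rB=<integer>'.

m = 4336
d = (-13, 10);  v_rel = (-8, 4),  |v_rel|² = 80
v_rel×d = (-8)·(10) − (4)·(-13) = -28
since m = R²·80 − (-28)²:  R² = (784 + 4336) / 80 = 64
R = √64 = 8  ⇒  r_B = 8 − 3 = 5

rB=5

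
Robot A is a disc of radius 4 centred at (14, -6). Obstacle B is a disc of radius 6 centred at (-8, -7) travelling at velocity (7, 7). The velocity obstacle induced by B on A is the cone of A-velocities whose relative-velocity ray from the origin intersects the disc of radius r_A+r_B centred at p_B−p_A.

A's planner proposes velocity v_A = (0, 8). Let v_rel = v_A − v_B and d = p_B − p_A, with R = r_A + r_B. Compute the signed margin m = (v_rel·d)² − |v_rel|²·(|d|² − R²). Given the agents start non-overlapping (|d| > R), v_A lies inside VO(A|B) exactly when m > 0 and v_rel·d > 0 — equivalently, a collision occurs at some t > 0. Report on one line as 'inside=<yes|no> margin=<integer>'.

d = (-22, -1),  |d|² = 485;  R = 4+6 = 10,  c = 485−10² = 385
v_rel = (-7, 1),  |v_rel|² = 50;  v_rel·d = (-7)·(-22) + (1)·(-1) = 153
50·t² − 306·t + 385 = 0  ⇒  m = 153² − 50·385 = 4159
m = 4159 > 0,  v_rel·d = 153 > 0  ⇒  inside

inside=yes margin=4159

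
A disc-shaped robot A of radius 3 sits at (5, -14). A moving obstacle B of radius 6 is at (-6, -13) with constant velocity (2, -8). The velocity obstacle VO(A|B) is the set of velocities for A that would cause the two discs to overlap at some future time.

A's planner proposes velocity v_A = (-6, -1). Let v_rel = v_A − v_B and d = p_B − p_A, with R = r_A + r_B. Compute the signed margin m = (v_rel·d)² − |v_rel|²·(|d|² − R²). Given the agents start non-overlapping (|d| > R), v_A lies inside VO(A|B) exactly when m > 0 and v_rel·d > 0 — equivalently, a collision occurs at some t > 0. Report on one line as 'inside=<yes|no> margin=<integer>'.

d = (-11, 1),  |d|² = 122;  R = 3+6 = 9,  c = 122−9² = 41
v_rel = (-8, 7),  |v_rel|² = 113;  v_rel·d = (-8)·(-11) + (7)·(1) = 95
113·t² − 190·t + 41 = 0  ⇒  m = 95² − 113·41 = 4392
m = 4392 > 0,  v_rel·d = 95 > 0  ⇒  inside

inside=yes margin=4392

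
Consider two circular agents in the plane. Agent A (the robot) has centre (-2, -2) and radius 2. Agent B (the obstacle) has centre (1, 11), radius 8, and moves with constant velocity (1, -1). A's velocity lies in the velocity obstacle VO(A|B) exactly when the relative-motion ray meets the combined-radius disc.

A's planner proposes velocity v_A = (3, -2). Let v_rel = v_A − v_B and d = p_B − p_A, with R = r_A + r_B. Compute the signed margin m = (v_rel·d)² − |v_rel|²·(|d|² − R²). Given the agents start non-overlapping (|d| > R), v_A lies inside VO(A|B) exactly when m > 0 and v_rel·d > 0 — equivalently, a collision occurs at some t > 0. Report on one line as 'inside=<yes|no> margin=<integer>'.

d = (3, 13),  |d|² = 178;  R = 2+8 = 10,  c = 178−10² = 78
v_rel = (2, -1),  |v_rel|² = 5;  v_rel·d = (2)·(3) + (-1)·(13) = -7
5·t² + 14·t + 78 = 0  ⇒  m = (-7)² − 5·78 = -341
m = -341 < 0,  v_rel·d = -7 < 0  ⇒  outside

inside=no margin=-341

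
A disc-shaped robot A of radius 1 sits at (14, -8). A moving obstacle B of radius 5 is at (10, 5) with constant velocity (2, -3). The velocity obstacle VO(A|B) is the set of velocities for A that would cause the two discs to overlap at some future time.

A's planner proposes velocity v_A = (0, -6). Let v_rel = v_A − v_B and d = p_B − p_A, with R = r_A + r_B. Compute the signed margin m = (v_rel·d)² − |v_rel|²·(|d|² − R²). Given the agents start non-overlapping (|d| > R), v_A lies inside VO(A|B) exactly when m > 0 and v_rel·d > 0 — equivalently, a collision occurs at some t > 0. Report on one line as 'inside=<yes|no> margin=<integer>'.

d = (-4, 13),  |d|² = 185;  R = 1+5 = 6,  c = 185−6² = 149
v_rel = (-2, -3),  |v_rel|² = 13;  v_rel·d = (-2)·(-4) + (-3)·(13) = -31
13·t² + 62·t + 149 = 0  ⇒  m = (-31)² − 13·149 = -976
m = -976 < 0,  v_rel·d = -31 < 0  ⇒  outside

inside=no margin=-976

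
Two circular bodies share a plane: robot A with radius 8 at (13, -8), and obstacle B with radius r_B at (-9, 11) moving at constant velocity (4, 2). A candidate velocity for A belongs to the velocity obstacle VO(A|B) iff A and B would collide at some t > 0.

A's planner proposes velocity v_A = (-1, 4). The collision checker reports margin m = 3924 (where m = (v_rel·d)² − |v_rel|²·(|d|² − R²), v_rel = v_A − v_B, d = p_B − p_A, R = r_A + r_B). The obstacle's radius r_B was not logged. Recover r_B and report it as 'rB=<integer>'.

m = 3924
d = (-22, 19);  v_rel = (-5, 2),  |v_rel|² = 29
v_rel×d = (-5)·(19) − (2)·(-22) = -51
since m = R²·29 − (-51)²:  R² = (2601 + 3924) / 29 = 225
R = √225 = 15  ⇒  r_B = 15 − 8 = 7

rB=7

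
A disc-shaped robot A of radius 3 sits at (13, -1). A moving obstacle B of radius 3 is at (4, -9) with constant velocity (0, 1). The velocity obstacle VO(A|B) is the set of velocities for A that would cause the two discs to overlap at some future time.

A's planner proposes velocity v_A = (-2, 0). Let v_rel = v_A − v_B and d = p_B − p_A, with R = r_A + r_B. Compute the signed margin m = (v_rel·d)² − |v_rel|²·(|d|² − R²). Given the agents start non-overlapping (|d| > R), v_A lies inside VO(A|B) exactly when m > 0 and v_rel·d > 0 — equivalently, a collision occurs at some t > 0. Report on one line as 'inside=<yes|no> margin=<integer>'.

d = (-9, -8),  |d|² = 145;  R = 3+3 = 6,  c = 145−6² = 109
v_rel = (-2, -1),  |v_rel|² = 5;  v_rel·d = (-2)·(-9) + (-1)·(-8) = 26
5·t² − 52·t + 109 = 0  ⇒  m = 26² − 5·109 = 131
m = 131 > 0,  v_rel·d = 26 > 0  ⇒  inside

inside=yes margin=131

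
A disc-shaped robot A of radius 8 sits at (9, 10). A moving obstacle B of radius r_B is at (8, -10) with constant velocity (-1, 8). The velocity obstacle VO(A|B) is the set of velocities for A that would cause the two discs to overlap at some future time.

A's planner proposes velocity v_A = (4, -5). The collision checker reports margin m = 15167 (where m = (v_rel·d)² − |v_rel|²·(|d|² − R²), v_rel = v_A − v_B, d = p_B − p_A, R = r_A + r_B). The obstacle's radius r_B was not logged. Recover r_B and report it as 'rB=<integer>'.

m = 15167
d = (-1, -20);  v_rel = (5, -13),  |v_rel|² = 194
v_rel×d = (5)·(-20) − (-13)·(-1) = -113
since m = R²·194 − (-113)²:  R² = (12769 + 15167) / 194 = 144
R = √144 = 12  ⇒  r_B = 12 − 8 = 4

rB=4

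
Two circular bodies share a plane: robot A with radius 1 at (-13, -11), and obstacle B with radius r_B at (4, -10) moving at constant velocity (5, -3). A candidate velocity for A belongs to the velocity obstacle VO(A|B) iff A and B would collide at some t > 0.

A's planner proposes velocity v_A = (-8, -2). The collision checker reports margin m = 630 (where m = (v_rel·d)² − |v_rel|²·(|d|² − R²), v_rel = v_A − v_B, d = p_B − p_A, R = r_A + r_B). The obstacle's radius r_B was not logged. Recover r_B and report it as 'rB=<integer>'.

m = 630
d = (17, 1);  v_rel = (-13, 1),  |v_rel|² = 170
v_rel×d = (-13)·(1) − (1)·(17) = -30
since m = R²·170 − (-30)²:  R² = (900 + 630) / 170 = 9
R = √9 = 3  ⇒  r_B = 3 − 1 = 2

rB=2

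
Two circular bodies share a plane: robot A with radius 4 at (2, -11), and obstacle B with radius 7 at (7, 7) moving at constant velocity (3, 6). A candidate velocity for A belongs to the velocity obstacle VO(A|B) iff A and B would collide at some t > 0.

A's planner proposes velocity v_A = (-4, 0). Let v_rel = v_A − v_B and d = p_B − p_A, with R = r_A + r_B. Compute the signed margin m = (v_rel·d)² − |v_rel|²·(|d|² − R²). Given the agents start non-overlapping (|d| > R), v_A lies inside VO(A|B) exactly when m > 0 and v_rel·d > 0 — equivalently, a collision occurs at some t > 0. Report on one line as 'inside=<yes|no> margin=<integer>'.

d = (5, 18),  |d|² = 349;  R = 4+7 = 11,  c = 349−11² = 228
v_rel = (-7, -6),  |v_rel|² = 85;  v_rel·d = (-7)·(5) + (-6)·(18) = -143
85·t² + 286·t + 228 = 0  ⇒  m = (-143)² − 85·228 = 1069
m = 1069 > 0,  v_rel·d = -143 < 0  ⇒  outside

inside=no margin=1069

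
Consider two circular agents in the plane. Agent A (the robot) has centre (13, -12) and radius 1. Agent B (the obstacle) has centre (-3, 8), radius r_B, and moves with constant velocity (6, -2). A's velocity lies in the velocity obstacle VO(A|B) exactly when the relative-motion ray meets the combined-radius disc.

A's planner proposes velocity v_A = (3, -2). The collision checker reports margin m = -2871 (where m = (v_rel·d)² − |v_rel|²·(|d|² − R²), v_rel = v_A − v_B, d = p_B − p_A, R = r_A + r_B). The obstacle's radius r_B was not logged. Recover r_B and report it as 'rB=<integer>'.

m = -2871
d = (-16, 20);  v_rel = (-3, 0),  |v_rel|² = 9
v_rel×d = (-3)·(20) − (0)·(-16) = -60
since m = R²·9 − (-60)²:  R² = (3600 + -2871) / 9 = 81
R = √81 = 9  ⇒  r_B = 9 − 1 = 8

rB=8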